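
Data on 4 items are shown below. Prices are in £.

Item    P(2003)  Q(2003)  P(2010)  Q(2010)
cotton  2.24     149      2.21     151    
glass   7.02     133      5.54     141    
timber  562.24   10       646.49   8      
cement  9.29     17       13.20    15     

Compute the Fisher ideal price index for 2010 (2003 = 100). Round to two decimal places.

109.37

Laspeyres component (base-period weights):
ΣP(2010)Q(2003) = 2.21×149 + 5.54×133 + 646.49×10 + 13.20×17 = 329.29 + 736.82 + 6464.9 + 224.4 = 7755.41
ΣP(2003)Q(2003) = 2.24×149 + 7.02×133 + 562.24×10 + 9.29×17 = 333.76 + 933.66 + 5622.4 + 157.93 = 7047.75
L = 7755.41 / 7047.75 × 100 = 110.0409
Paasche component (current-period weights):
ΣP(2010)Q(2010) = 2.21×151 + 5.54×141 + 646.49×8 + 13.20×15 = 333.71 + 781.14 + 5171.92 + 198 = 6484.77
ΣP(2003)Q(2010) = 2.24×151 + 7.02×141 + 562.24×8 + 9.29×15 = 338.24 + 989.82 + 4497.92 + 139.35 = 5965.33
P = 6484.77 / 5965.33 × 100 = 108.7076
Fisher = √(L × P) = √(110.0409 × 108.7076) = 109.3723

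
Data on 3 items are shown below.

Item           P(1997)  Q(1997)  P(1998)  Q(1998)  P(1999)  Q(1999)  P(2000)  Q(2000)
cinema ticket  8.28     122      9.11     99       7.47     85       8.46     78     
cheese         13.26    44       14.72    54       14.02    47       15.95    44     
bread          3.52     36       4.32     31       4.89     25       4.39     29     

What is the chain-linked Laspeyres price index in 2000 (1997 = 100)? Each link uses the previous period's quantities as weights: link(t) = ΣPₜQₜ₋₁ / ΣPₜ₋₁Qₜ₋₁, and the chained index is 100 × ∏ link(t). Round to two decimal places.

111.69

Link 1997→1998:
ΣP(1998)Q(1997) = 9.11×122 + 14.72×44 + 4.32×36 = 1111.42 + 647.68 + 155.52 = 1914.62
ΣP(1997)Q(1997) = 8.28×122 + 13.26×44 + 3.52×36 = 1010.16 + 583.44 + 126.72 = 1720.32
link = 1914.62/1720.32 = 1.112944
Link 1998→1999:
ΣP(1999)Q(1998) = 7.47×99 + 14.02×54 + 4.89×31 = 739.53 + 757.08 + 151.59 = 1648.2
ΣP(1998)Q(1998) = 9.11×99 + 14.72×54 + 4.32×31 = 901.89 + 794.88 + 133.92 = 1830.69
link = 1648.2/1830.69 = 0.900316
Link 1999→2000:
ΣP(2000)Q(1999) = 8.46×85 + 15.95×47 + 4.39×25 = 719.1 + 749.65 + 109.75 = 1578.5
ΣP(1999)Q(1999) = 7.47×85 + 14.02×47 + 4.89×25 = 634.95 + 658.94 + 122.25 = 1416.14
link = 1578.5/1416.14 = 1.114650
Chained index = 100 × 1.112944 × 0.900316 × 1.114650 = 111.6881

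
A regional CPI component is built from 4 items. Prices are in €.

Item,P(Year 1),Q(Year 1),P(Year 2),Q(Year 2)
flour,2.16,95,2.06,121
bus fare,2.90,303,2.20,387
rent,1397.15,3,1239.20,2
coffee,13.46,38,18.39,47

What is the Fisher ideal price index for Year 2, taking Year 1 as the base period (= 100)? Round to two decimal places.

91.79

Laspeyres component (base-period weights):
ΣP(Year 2)Q(Year 1) = 2.06×95 + 2.20×303 + 1239.20×3 + 18.39×38 = 195.7 + 666.6 + 3717.6 + 698.82 = 5278.72
ΣP(Year 1)Q(Year 1) = 2.16×95 + 2.90×303 + 1397.15×3 + 13.46×38 = 205.2 + 878.7 + 4191.45 + 511.48 = 5786.83
L = 5278.72 / 5786.83 × 100 = 91.2195
Paasche component (current-period weights):
ΣP(Year 2)Q(Year 2) = 2.06×121 + 2.20×387 + 1239.20×2 + 18.39×47 = 249.26 + 851.4 + 2478.4 + 864.33 = 4443.39
ΣP(Year 1)Q(Year 2) = 2.16×121 + 2.90×387 + 1397.15×2 + 13.46×47 = 261.36 + 1122.3 + 2794.3 + 632.62 = 4810.58
P = 4443.39 / 4810.58 × 100 = 92.3670
Fisher = √(L × P) = √(91.2195 × 92.3670) = 91.7915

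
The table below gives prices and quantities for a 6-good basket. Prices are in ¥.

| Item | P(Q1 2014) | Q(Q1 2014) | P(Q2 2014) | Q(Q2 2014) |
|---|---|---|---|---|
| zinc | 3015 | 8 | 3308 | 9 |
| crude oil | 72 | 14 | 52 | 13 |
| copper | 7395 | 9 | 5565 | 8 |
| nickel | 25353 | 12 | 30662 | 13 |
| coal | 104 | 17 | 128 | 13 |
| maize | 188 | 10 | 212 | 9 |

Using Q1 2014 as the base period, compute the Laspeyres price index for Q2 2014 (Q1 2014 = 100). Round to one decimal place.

Laspeyres price index uses base-period quantities as weights.
ΣP(Q2 2014)·Q(Q1 2014) = 3308×8 + 52×14 + 5565×9 + 30662×12 + 128×17 + 212×10 = 26464 + 728 + 50085 + 367944 + 2176 + 2120 = 449517
ΣP(Q1 2014)·Q(Q1 2014) = 3015×8 + 72×14 + 7395×9 + 25353×12 + 104×17 + 188×10 = 24120 + 1008 + 66555 + 304236 + 1768 + 1880 = 399567
Index = 449517 / 399567 × 100 = 112.5010

112.5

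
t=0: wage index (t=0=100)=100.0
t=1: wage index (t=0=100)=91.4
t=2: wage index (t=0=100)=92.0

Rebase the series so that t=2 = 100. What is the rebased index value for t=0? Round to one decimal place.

Rebased(t=0) = 100.0 / 92.0 × 100 = 108.6957

108.7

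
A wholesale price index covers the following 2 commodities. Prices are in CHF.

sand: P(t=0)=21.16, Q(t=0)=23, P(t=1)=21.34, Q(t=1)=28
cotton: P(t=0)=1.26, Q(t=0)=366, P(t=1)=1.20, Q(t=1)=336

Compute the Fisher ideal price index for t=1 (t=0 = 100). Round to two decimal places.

98.32

Laspeyres component (base-period weights):
ΣP(t=1)Q(t=0) = 21.34×23 + 1.20×366 = 490.82 + 439.2 = 930.02
ΣP(t=0)Q(t=0) = 21.16×23 + 1.26×366 = 486.68 + 461.16 = 947.84
L = 930.02 / 947.84 × 100 = 98.1199
Paasche component (current-period weights):
ΣP(t=1)Q(t=1) = 21.34×28 + 1.20×336 = 597.52 + 403.2 = 1000.72
ΣP(t=0)Q(t=1) = 21.16×28 + 1.26×336 = 592.48 + 423.36 = 1015.84
P = 1000.72 / 1015.84 × 100 = 98.5116
Fisher = √(L × P) = √(98.1199 × 98.5116) = 98.3156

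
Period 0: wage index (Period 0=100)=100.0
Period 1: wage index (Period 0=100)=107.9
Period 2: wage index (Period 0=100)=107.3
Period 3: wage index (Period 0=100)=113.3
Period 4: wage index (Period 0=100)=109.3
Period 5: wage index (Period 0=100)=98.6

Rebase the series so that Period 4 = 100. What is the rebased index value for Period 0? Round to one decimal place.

Rebased(Period 0) = 100.0 / 109.3 × 100 = 91.4913

91.5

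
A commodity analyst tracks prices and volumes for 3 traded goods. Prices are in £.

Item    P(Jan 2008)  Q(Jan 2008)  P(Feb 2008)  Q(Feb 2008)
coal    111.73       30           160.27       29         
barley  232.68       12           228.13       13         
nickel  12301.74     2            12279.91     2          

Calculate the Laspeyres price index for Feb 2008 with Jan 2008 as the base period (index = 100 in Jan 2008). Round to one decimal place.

Laspeyres price index uses base-period quantities as weights.
ΣP(Feb 2008)·Q(Jan 2008) = 160.27×30 + 228.13×12 + 12279.91×2 = 4808.1 + 2737.56 + 24559.82 = 32105.48
ΣP(Jan 2008)·Q(Jan 2008) = 111.73×30 + 232.68×12 + 12301.74×2 = 3351.9 + 2792.16 + 24603.48 = 30747.54
Index = 32105.48 / 30747.54 × 100 = 104.4164

104.4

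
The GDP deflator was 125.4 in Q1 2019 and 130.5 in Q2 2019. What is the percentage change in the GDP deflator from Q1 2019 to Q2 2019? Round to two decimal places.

Change = (130.5 − 125.4) / 125.4 × 100
       = 5.1 / 125.4 × 100 = 4.0670%

4.07%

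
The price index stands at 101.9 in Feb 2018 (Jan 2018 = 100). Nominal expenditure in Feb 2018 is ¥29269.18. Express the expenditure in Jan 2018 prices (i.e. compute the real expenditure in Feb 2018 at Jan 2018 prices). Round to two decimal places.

28723.43

Real = Nominal ÷ (Index/100) = 29269.18 ÷ (101.9/100)
     = 29269.18 ÷ 1.019 = 28723.4347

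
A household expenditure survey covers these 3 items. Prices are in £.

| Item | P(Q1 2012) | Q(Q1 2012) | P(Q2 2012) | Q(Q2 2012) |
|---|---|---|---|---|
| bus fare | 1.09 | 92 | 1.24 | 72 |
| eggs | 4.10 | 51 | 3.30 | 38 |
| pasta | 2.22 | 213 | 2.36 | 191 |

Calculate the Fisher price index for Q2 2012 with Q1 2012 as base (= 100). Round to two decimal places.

100.72

Laspeyres component (base-period weights):
ΣP(Q2 2012)Q(Q1 2012) = 1.24×92 + 3.30×51 + 2.36×213 = 114.08 + 168.3 + 502.68 = 785.06
ΣP(Q1 2012)Q(Q1 2012) = 1.09×92 + 4.10×51 + 2.22×213 = 100.28 + 209.1 + 472.86 = 782.24
L = 785.06 / 782.24 × 100 = 100.3605
Paasche component (current-period weights):
ΣP(Q2 2012)Q(Q2 2012) = 1.24×72 + 3.30×38 + 2.36×191 = 89.28 + 125.4 + 450.76 = 665.44
ΣP(Q1 2012)Q(Q2 2012) = 1.09×72 + 4.10×38 + 2.22×191 = 78.48 + 155.8 + 424.02 = 658.3
P = 665.44 / 658.3 × 100 = 101.0846
Fisher = √(L × P) = √(100.3605 × 101.0846) = 100.7219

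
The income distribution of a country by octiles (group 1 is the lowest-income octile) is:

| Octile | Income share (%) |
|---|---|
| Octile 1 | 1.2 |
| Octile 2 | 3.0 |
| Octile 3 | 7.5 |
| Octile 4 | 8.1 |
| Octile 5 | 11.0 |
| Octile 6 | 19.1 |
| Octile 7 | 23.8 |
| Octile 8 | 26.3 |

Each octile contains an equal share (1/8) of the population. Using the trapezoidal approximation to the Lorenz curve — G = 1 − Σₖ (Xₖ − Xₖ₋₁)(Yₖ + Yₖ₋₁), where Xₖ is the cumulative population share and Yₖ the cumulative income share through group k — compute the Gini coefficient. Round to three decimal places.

0.397

Cumulative income shares Yₖ: 0.0120, 0.0420, 0.1170, 0.1980, 0.3080, 0.4990, 0.7370, 1.0000
Σ (Xₖ−Xₖ₋₁)(Yₖ+Yₖ₋₁) = (1/8)(0.0120+0.0000) + (1/8)(0.0420+0.0120) + (1/8)(0.1170+0.0420) + (1/8)(0.1980+0.1170) + (1/8)(0.3080+0.1980) + (1/8)(0.4990+0.3080) + (1/8)(0.7370+0.4990) + (1/8)(1.0000+0.7370)
  = 0.0015 + 0.0067 + 0.0199 + 0.0394 + 0.0633 + 0.1009 + 0.1545 + 0.2171 = 0.6032
G = 1 − 0.6032 = 0.3968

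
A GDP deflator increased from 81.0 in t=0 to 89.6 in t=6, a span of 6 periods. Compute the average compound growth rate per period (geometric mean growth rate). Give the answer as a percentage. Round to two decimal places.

Growth factor = (89.6/81.0)^(1/6) = (1.106173)^(1/6) = 1.016960
Growth rate = 1.016960 − 1 = 0.016960 = 1.6960%

1.70%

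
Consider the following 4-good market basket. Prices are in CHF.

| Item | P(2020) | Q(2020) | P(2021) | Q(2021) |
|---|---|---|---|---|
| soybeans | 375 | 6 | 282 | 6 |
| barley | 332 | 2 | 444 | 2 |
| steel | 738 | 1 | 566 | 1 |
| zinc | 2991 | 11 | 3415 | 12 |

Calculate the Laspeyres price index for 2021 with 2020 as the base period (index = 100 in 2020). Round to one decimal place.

111.4

Laspeyres price index uses base-period quantities as weights.
ΣP(2021)·Q(2020) = 282×6 + 444×2 + 566×1 + 3415×11 = 1692 + 888 + 566 + 37565 = 40711
ΣP(2020)·Q(2020) = 375×6 + 332×2 + 738×1 + 2991×11 = 2250 + 664 + 738 + 32901 = 36553
Index = 40711 / 36553 × 100 = 111.3753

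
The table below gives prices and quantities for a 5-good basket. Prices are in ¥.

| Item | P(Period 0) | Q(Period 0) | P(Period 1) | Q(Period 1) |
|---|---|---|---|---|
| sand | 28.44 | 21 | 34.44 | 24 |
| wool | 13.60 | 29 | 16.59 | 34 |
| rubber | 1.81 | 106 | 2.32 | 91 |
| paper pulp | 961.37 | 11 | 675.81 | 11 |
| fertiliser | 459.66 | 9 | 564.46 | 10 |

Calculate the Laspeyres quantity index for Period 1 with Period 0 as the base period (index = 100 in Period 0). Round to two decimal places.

Laspeyres quantity index uses base-period prices as weights.
ΣP(Period 0)·Q(Period 1) = 28.44×24 + 13.60×34 + 1.81×91 + 961.37×11 + 459.66×10 = 682.56 + 462.4 + 164.71 + 10575.07 + 4596.6 = 16481.34
ΣP(Period 0)·Q(Period 0) = 28.44×21 + 13.60×29 + 1.81×106 + 961.37×11 + 459.66×9 = 597.24 + 394.4 + 191.86 + 10575.07 + 4136.94 = 15895.51
Index = 16481.34 / 15895.51 × 100 = 103.6855

103.69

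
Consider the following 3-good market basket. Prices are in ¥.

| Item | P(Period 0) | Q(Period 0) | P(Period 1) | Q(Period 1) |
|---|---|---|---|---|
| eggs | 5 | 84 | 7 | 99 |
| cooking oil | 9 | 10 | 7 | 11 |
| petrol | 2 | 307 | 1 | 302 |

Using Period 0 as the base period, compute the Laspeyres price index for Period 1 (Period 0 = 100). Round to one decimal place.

Laspeyres price index uses base-period quantities as weights.
ΣP(Period 1)·Q(Period 0) = 7×84 + 7×10 + 1×307 = 588 + 70 + 307 = 965
ΣP(Period 0)·Q(Period 0) = 5×84 + 9×10 + 2×307 = 420 + 90 + 614 = 1124
Index = 965 / 1124 × 100 = 85.8541

85.9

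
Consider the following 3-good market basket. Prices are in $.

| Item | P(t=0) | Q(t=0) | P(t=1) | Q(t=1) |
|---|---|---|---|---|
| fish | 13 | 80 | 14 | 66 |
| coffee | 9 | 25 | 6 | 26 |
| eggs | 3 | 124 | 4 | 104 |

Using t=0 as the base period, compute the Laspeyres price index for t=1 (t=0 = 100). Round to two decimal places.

107.88

Laspeyres price index uses base-period quantities as weights.
ΣP(t=1)·Q(t=0) = 14×80 + 6×25 + 4×124 = 1120 + 150 + 496 = 1766
ΣP(t=0)·Q(t=0) = 13×80 + 9×25 + 3×124 = 1040 + 225 + 372 = 1637
Index = 1766 / 1637 × 100 = 107.8803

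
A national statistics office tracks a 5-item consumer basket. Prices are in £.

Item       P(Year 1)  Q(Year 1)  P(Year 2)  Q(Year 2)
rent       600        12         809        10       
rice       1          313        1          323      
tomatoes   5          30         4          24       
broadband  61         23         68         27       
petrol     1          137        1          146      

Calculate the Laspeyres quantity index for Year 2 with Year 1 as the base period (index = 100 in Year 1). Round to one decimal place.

89.5

Laspeyres quantity index uses base-period prices as weights.
ΣP(Year 1)·Q(Year 2) = 600×10 + 1×323 + 5×24 + 61×27 + 1×146 = 6000 + 323 + 120 + 1647 + 146 = 8236
ΣP(Year 1)·Q(Year 1) = 600×12 + 1×313 + 5×30 + 61×23 + 1×137 = 7200 + 313 + 150 + 1403 + 137 = 9203
Index = 8236 / 9203 × 100 = 89.4926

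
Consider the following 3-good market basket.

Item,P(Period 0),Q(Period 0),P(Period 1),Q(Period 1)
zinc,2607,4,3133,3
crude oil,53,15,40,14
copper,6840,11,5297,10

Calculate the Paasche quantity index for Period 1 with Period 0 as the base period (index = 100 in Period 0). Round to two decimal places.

88.14

Paasche quantity index uses current-period prices as weights.
ΣP(Period 1)·Q(Period 1) = 3133×3 + 40×14 + 5297×10 = 9399 + 560 + 52970 = 62929
ΣP(Period 1)·Q(Period 0) = 3133×4 + 40×15 + 5297×11 = 12532 + 600 + 58267 = 71399
Index = 62929 / 71399 × 100 = 88.1371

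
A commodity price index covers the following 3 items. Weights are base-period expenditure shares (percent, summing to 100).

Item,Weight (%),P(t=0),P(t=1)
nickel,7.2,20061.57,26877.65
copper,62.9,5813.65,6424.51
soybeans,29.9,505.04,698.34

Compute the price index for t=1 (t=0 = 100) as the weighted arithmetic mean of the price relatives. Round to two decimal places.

120.50

nickel: 7.2 × (26877.65/20061.57) = 7.2 × 1.339758 = 9.6463
copper: 62.9 × (6424.51/5813.65) = 62.9 × 1.105073 = 69.5091
soybeans: 29.9 × (698.34/505.04) = 29.9 × 1.382742 = 41.3440
Index = Σ wᵢ·(p₁ᵢ/p₀ᵢ) = 9.6463 + 69.5091 + 41.3440 = 120.4994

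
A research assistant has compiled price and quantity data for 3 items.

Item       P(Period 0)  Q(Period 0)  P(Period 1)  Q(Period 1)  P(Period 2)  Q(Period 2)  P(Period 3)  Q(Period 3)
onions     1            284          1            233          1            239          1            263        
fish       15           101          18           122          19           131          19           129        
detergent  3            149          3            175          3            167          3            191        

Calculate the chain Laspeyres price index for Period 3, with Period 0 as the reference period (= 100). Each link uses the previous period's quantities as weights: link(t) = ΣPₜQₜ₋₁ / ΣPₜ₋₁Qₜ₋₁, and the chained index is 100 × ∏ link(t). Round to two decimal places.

Link Period 0→Period 1:
ΣP(Period 1)Q(Period 0) = 1×284 + 18×101 + 3×149 = 284 + 1818 + 447 = 2549
ΣP(Period 0)Q(Period 0) = 1×284 + 15×101 + 3×149 = 284 + 1515 + 447 = 2246
link = 2549/2246 = 1.134907
Link Period 1→Period 2:
ΣP(Period 2)Q(Period 1) = 1×233 + 19×122 + 3×175 = 233 + 2318 + 525 = 3076
ΣP(Period 1)Q(Period 1) = 1×233 + 18×122 + 3×175 = 233 + 2196 + 525 = 2954
link = 3076/2954 = 1.041300
Link Period 2→Period 3:
ΣP(Period 3)Q(Period 2) = 1×239 + 19×131 + 3×167 = 239 + 2489 + 501 = 3229
ΣP(Period 2)Q(Period 2) = 1×239 + 19×131 + 3×167 = 239 + 2489 + 501 = 3229
link = 3229/3229 = 1.000000
Chained index = 100 × 1.134907 × 1.041300 × 1.000000 = 118.1778

118.18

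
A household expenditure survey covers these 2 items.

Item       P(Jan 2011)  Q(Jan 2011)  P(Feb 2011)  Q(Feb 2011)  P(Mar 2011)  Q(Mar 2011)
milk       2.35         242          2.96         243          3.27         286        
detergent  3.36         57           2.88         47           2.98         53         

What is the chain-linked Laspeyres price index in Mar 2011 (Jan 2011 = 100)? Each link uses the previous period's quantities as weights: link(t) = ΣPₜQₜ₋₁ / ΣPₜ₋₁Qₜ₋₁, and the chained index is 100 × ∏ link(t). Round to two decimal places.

Link Jan 2011→Feb 2011:
ΣP(Feb 2011)Q(Jan 2011) = 2.96×242 + 2.88×57 = 716.32 + 164.16 = 880.48
ΣP(Jan 2011)Q(Jan 2011) = 2.35×242 + 3.36×57 = 568.7 + 191.52 = 760.22
link = 880.48/760.22 = 1.158191
Link Feb 2011→Mar 2011:
ΣP(Mar 2011)Q(Feb 2011) = 3.27×243 + 2.98×47 = 794.61 + 140.06 = 934.67
ΣP(Feb 2011)Q(Feb 2011) = 2.96×243 + 2.88×47 = 719.28 + 135.36 = 854.64
link = 934.67/854.64 = 1.093642
Chained index = 100 × 1.158191 × 1.093642 = 126.6646

126.66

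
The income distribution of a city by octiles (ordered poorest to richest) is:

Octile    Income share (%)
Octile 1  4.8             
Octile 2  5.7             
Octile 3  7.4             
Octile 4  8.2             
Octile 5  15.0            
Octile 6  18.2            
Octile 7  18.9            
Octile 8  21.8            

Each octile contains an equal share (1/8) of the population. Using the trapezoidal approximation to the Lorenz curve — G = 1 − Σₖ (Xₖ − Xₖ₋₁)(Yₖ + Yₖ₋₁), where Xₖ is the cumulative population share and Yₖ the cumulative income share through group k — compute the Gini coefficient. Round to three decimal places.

0.280

Cumulative income shares Yₖ: 0.0480, 0.1050, 0.1790, 0.2610, 0.4110, 0.5930, 0.7820, 1.0000
Σ (Xₖ−Xₖ₋₁)(Yₖ+Yₖ₋₁) = (1/8)(0.0480+0.0000) + (1/8)(0.1050+0.0480) + (1/8)(0.1790+0.1050) + (1/8)(0.2610+0.1790) + (1/8)(0.4110+0.2610) + (1/8)(0.5930+0.4110) + (1/8)(0.7820+0.5930) + (1/8)(1.0000+0.7820)
  = 0.0060 + 0.0191 + 0.0355 + 0.0550 + 0.0840 + 0.1255 + 0.1719 + 0.2227 = 0.7198
G = 1 − 0.7198 = 0.2802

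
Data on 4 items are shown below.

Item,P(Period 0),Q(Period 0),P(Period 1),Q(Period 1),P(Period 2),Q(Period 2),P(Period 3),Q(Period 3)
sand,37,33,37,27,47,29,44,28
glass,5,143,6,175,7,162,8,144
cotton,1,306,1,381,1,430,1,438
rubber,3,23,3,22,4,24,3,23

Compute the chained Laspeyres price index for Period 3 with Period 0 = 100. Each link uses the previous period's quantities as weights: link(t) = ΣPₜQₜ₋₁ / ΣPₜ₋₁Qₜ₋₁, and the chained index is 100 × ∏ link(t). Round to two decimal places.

128.18

Link Period 0→Period 1:
ΣP(Period 1)Q(Period 0) = 37×33 + 6×143 + 1×306 + 3×23 = 1221 + 858 + 306 + 69 = 2454
ΣP(Period 0)Q(Period 0) = 37×33 + 5×143 + 1×306 + 3×23 = 1221 + 715 + 306 + 69 = 2311
link = 2454/2311 = 1.061878
Link Period 1→Period 2:
ΣP(Period 2)Q(Period 1) = 47×27 + 7×175 + 1×381 + 4×22 = 1269 + 1225 + 381 + 88 = 2963
ΣP(Period 1)Q(Period 1) = 37×27 + 6×175 + 1×381 + 3×22 = 999 + 1050 + 381 + 66 = 2496
link = 2963/2496 = 1.187099
Link Period 2→Period 3:
ΣP(Period 3)Q(Period 2) = 44×29 + 8×162 + 1×430 + 3×24 = 1276 + 1296 + 430 + 72 = 3074
ΣP(Period 2)Q(Period 2) = 47×29 + 7×162 + 1×430 + 4×24 = 1363 + 1134 + 430 + 96 = 3023
link = 3074/3023 = 1.016871
Chained index = 100 × 1.061878 × 1.187099 × 1.016871 = 128.1821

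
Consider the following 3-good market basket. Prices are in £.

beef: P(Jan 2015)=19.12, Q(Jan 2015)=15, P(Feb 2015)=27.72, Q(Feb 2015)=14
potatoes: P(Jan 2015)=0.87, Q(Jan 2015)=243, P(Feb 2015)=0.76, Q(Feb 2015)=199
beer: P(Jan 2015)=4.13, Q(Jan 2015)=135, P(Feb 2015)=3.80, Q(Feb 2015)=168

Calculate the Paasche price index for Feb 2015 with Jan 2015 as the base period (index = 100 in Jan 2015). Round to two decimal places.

Paasche price index uses current-period quantities as weights.
ΣP(Feb 2015)·Q(Feb 2015) = 27.72×14 + 0.76×199 + 3.80×168 = 388.08 + 151.24 + 638.4 = 1177.72
ΣP(Jan 2015)·Q(Feb 2015) = 19.12×14 + 0.87×199 + 4.13×168 = 267.68 + 173.13 + 693.84 = 1134.65
Index = 1177.72 / 1134.65 × 100 = 103.7959

103.80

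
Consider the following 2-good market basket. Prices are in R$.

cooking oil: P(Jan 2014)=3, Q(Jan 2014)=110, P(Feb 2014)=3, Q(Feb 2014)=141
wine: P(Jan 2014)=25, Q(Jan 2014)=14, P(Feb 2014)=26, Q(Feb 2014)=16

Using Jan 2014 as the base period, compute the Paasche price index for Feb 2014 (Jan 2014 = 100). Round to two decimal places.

Paasche price index uses current-period quantities as weights.
ΣP(Feb 2014)·Q(Feb 2014) = 3×141 + 26×16 = 423 + 416 = 839
ΣP(Jan 2014)·Q(Feb 2014) = 3×141 + 25×16 = 423 + 400 = 823
Index = 839 / 823 × 100 = 101.9441

101.94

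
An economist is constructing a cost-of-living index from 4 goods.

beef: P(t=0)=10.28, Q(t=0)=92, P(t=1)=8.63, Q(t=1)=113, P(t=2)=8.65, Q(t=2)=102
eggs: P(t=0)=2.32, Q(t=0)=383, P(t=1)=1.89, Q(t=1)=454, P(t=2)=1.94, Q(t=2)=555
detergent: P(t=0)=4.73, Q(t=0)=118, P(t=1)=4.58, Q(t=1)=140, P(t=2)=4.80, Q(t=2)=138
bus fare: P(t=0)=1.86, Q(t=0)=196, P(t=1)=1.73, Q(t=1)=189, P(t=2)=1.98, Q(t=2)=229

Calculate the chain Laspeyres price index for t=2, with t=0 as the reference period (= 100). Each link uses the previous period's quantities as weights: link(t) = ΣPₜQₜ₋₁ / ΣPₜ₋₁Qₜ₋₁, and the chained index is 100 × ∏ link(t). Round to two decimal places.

Link t=0→t=1:
ΣP(t=1)Q(t=0) = 8.63×92 + 1.89×383 + 4.58×118 + 1.73×196 = 793.96 + 723.87 + 540.44 + 339.08 = 2397.35
ΣP(t=0)Q(t=0) = 10.28×92 + 2.32×383 + 4.73×118 + 1.86×196 = 945.76 + 888.56 + 558.14 + 364.56 = 2757.02
link = 2397.35/2757.02 = 0.869544
Link t=1→t=2:
ΣP(t=2)Q(t=1) = 8.65×113 + 1.94×454 + 4.80×140 + 1.98×189 = 977.45 + 880.76 + 672 + 374.22 = 2904.43
ΣP(t=1)Q(t=1) = 8.63×113 + 1.89×454 + 4.58×140 + 1.73×189 = 975.19 + 858.06 + 641.2 + 326.97 = 2801.42
link = 2904.43/2801.42 = 1.036771
Chained index = 100 × 0.869544 × 1.036771 = 90.1518

90.15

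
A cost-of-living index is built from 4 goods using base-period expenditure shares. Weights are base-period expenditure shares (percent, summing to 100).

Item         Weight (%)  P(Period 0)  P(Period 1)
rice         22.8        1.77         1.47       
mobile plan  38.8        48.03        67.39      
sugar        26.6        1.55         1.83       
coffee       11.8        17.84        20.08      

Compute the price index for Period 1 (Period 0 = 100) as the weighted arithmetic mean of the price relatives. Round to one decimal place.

rice: 22.8 × (1.47/1.77) = 22.8 × 0.830508 = 18.9356
mobile plan: 38.8 × (67.39/48.03) = 38.8 × 1.403081 = 54.4396
sugar: 26.6 × (1.83/1.55) = 26.6 × 1.180645 = 31.4052
coffee: 11.8 × (20.08/17.84) = 11.8 × 1.125561 = 13.2816
Index = Σ wᵢ·(p₁ᵢ/p₀ᵢ) = 18.9356 + 54.4396 + 31.4052 + 13.2816 = 118.0619

118.1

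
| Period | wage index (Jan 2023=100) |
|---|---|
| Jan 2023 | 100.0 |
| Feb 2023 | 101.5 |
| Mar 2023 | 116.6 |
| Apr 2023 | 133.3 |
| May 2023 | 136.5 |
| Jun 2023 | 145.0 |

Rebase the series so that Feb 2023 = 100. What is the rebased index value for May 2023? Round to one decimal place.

134.5

Rebased(May 2023) = 136.5 / 101.5 × 100 = 134.4828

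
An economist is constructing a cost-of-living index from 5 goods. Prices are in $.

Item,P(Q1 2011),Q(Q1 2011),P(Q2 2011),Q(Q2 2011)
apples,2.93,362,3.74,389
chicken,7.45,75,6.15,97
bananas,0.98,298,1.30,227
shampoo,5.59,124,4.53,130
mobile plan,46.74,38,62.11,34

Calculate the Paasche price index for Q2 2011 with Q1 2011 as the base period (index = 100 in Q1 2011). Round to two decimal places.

Paasche price index uses current-period quantities as weights.
ΣP(Q2 2011)·Q(Q2 2011) = 3.74×389 + 6.15×97 + 1.30×227 + 4.53×130 + 62.11×34 = 1454.86 + 596.55 + 295.1 + 588.9 + 2111.74 = 5047.15
ΣP(Q1 2011)·Q(Q2 2011) = 2.93×389 + 7.45×97 + 0.98×227 + 5.59×130 + 46.74×34 = 1139.77 + 722.65 + 222.46 + 726.7 + 1589.16 = 4400.74
Index = 5047.15 / 4400.74 × 100 = 114.6887

114.69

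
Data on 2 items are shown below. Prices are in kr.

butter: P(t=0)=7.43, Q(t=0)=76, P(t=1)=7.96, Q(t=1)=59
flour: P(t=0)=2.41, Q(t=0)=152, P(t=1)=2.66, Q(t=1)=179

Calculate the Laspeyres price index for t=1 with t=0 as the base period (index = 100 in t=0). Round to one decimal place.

Laspeyres price index uses base-period quantities as weights.
ΣP(t=1)·Q(t=0) = 7.96×76 + 2.66×152 = 604.96 + 404.32 = 1009.28
ΣP(t=0)·Q(t=0) = 7.43×76 + 2.41×152 = 564.68 + 366.32 = 931
Index = 1009.28 / 931 × 100 = 108.4082

108.4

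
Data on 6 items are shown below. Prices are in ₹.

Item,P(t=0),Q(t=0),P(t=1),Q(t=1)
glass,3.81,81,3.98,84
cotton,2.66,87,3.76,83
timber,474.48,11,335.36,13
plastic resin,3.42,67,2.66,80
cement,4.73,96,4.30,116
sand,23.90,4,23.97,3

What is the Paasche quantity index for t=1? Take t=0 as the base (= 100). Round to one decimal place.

115.2

Paasche quantity index uses current-period prices as weights.
ΣP(t=1)·Q(t=1) = 3.98×84 + 3.76×83 + 335.36×13 + 2.66×80 + 4.30×116 + 23.97×3 = 334.32 + 312.08 + 4359.68 + 212.8 + 498.8 + 71.91 = 5789.59
ΣP(t=1)·Q(t=0) = 3.98×81 + 3.76×87 + 335.36×11 + 2.66×67 + 4.30×96 + 23.97×4 = 322.38 + 327.12 + 3688.96 + 178.22 + 412.8 + 95.88 = 5025.36
Index = 5789.59 / 5025.36 × 100 = 115.2075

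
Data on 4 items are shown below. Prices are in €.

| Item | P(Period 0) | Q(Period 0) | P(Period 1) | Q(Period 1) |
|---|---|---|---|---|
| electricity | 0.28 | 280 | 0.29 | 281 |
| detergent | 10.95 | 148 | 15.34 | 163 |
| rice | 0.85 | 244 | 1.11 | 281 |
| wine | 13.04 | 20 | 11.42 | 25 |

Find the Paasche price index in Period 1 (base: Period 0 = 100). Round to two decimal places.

130.92

Paasche price index uses current-period quantities as weights.
ΣP(Period 1)·Q(Period 1) = 0.29×281 + 15.34×163 + 1.11×281 + 11.42×25 = 81.49 + 2500.42 + 311.91 + 285.5 = 3179.32
ΣP(Period 0)·Q(Period 1) = 0.28×281 + 10.95×163 + 0.85×281 + 13.04×25 = 78.68 + 1784.85 + 238.85 + 326 = 2428.38
Index = 3179.32 / 2428.38 × 100 = 130.9235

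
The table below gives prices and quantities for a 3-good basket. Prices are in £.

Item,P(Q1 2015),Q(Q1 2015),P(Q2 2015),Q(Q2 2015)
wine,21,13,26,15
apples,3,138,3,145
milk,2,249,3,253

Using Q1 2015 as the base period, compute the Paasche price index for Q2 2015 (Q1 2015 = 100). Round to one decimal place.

126.1

Paasche price index uses current-period quantities as weights.
ΣP(Q2 2015)·Q(Q2 2015) = 26×15 + 3×145 + 3×253 = 390 + 435 + 759 = 1584
ΣP(Q1 2015)·Q(Q2 2015) = 21×15 + 3×145 + 2×253 = 315 + 435 + 506 = 1256
Index = 1584 / 1256 × 100 = 126.1146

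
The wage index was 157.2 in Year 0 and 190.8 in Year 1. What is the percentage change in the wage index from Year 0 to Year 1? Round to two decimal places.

21.37%

Change = (190.8 − 157.2) / 157.2 × 100
       = 33.6 / 157.2 × 100 = 21.3740%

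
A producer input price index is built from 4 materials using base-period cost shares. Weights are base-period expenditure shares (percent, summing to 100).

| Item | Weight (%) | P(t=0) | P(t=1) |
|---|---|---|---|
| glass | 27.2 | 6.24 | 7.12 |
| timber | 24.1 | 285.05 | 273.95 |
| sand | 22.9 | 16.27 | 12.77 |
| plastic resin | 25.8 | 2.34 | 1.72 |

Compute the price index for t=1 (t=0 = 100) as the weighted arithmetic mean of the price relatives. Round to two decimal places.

glass: 27.2 × (7.12/6.24) = 27.2 × 1.141026 = 31.0359
timber: 24.1 × (273.95/285.05) = 24.1 × 0.961059 = 23.1615
sand: 22.9 × (12.77/16.27) = 22.9 × 0.784880 = 17.9738
plastic resin: 25.8 × (1.72/2.34) = 25.8 × 0.735043 = 18.9641
Index = Σ wᵢ·(p₁ᵢ/p₀ᵢ) = 31.0359 + 23.1615 + 17.9738 + 18.9641 = 91.1353

91.14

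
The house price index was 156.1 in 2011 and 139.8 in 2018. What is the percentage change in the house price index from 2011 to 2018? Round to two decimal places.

Change = (139.8 − 156.1) / 156.1 × 100
       = -16.3 / 156.1 × 100 = -10.4420%

-10.44%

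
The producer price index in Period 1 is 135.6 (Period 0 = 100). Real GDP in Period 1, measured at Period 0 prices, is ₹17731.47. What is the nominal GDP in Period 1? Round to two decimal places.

Nominal = Real × (Index/100) = 17731.47 × (135.6/100)
        = 17731.47 × 1.356 = 24043.8733

24043.87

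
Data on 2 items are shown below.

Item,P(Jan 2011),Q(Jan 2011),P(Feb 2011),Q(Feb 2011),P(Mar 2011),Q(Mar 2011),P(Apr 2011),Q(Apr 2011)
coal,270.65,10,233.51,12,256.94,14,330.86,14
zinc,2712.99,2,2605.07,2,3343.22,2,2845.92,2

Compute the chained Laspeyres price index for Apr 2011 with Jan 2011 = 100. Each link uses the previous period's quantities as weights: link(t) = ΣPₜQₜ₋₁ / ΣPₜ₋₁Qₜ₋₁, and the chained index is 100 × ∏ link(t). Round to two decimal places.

113.57

Link Jan 2011→Feb 2011:
ΣP(Feb 2011)Q(Jan 2011) = 233.51×10 + 2605.07×2 = 2335.1 + 5210.14 = 7545.24
ΣP(Jan 2011)Q(Jan 2011) = 270.65×10 + 2712.99×2 = 2706.5 + 5425.98 = 8132.48
link = 7545.24/8132.48 = 0.927791
Link Feb 2011→Mar 2011:
ΣP(Mar 2011)Q(Feb 2011) = 256.94×12 + 3343.22×2 = 3083.28 + 6686.44 = 9769.72
ΣP(Feb 2011)Q(Feb 2011) = 233.51×12 + 2605.07×2 = 2802.12 + 5210.14 = 8012.26
link = 9769.72/8012.26 = 1.219346
Link Mar 2011→Apr 2011:
ΣP(Apr 2011)Q(Mar 2011) = 330.86×14 + 2845.92×2 = 4632.04 + 5691.84 = 10323.88
ΣP(Mar 2011)Q(Mar 2011) = 256.94×14 + 3343.22×2 = 3597.16 + 6686.44 = 10283.6
link = 10323.88/10283.6 = 1.003917
Chained index = 100 × 0.927791 × 1.219346 × 1.003917 = 113.5730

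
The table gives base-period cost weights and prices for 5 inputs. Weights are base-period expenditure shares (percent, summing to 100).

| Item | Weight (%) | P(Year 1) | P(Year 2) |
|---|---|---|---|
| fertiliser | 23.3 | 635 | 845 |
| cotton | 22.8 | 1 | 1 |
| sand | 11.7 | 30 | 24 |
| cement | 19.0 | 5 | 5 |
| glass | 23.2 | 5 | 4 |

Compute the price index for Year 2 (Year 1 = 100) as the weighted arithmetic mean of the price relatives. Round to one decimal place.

fertiliser: 23.3 × (845/635) = 23.3 × 1.330709 = 31.0055
cotton: 22.8 × (1/1) = 22.8 × 1.000000 = 22.8000
sand: 11.7 × (24/30) = 11.7 × 0.800000 = 9.3600
cement: 19.0 × (5/5) = 19.0 × 1.000000 = 19.0000
glass: 23.2 × (4/5) = 23.2 × 0.800000 = 18.5600
Index = Σ wᵢ·(p₁ᵢ/p₀ᵢ) = 31.0055 + 22.8000 + 9.3600 + 19.0000 + 18.5600 = 100.7255

100.7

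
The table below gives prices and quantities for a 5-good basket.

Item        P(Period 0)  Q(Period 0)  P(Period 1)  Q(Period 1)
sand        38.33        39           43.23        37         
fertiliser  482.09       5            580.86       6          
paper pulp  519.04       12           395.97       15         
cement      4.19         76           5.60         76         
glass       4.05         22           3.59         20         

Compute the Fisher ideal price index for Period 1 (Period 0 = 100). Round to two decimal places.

Laspeyres component (base-period weights):
ΣP(Period 1)Q(Period 0) = 43.23×39 + 580.86×5 + 395.97×12 + 5.60×76 + 3.59×22 = 1685.97 + 2904.3 + 4751.64 + 425.6 + 78.98 = 9846.49
ΣP(Period 0)Q(Period 0) = 38.33×39 + 482.09×5 + 519.04×12 + 4.19×76 + 4.05×22 = 1494.87 + 2410.45 + 6228.48 + 318.44 + 89.1 = 10541.34
L = 9846.49 / 10541.34 × 100 = 93.4083
Paasche component (current-period weights):
ΣP(Period 1)Q(Period 1) = 43.23×37 + 580.86×6 + 395.97×15 + 5.60×76 + 3.59×20 = 1599.51 + 3485.16 + 5939.55 + 425.6 + 71.8 = 11521.62
ΣP(Period 0)Q(Period 1) = 38.33×37 + 482.09×6 + 519.04×15 + 4.19×76 + 4.05×20 = 1418.21 + 2892.54 + 7785.6 + 318.44 + 81 = 12495.79
P = 11521.62 / 12495.79 × 100 = 92.2040
Fisher = √(L × P) = √(93.4083 × 92.2040) = 92.8042

92.80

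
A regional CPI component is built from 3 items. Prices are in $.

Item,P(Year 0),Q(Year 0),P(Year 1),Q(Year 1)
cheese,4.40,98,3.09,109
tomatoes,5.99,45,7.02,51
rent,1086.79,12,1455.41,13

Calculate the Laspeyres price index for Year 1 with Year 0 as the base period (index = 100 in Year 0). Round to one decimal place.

131.6

Laspeyres price index uses base-period quantities as weights.
ΣP(Year 1)·Q(Year 0) = 3.09×98 + 7.02×45 + 1455.41×12 = 302.82 + 315.9 + 17464.92 = 18083.64
ΣP(Year 0)·Q(Year 0) = 4.40×98 + 5.99×45 + 1086.79×12 = 431.2 + 269.55 + 13041.48 = 13742.23
Index = 18083.64 / 13742.23 × 100 = 131.5917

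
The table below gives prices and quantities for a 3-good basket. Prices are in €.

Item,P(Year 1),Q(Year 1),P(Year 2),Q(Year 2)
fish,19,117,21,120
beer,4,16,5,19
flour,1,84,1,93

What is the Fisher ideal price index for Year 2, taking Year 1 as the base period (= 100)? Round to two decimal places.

110.56

Laspeyres component (base-period weights):
ΣP(Year 2)Q(Year 1) = 21×117 + 5×16 + 1×84 = 2457 + 80 + 84 = 2621
ΣP(Year 1)Q(Year 1) = 19×117 + 4×16 + 1×84 = 2223 + 64 + 84 = 2371
L = 2621 / 2371 × 100 = 110.5441
Paasche component (current-period weights):
ΣP(Year 2)Q(Year 2) = 21×120 + 5×19 + 1×93 = 2520 + 95 + 93 = 2708
ΣP(Year 1)Q(Year 2) = 19×120 + 4×19 + 1×93 = 2280 + 76 + 93 = 2449
P = 2708 / 2449 × 100 = 110.5757
Fisher = √(L × P) = √(110.5441 × 110.5757) = 110.5599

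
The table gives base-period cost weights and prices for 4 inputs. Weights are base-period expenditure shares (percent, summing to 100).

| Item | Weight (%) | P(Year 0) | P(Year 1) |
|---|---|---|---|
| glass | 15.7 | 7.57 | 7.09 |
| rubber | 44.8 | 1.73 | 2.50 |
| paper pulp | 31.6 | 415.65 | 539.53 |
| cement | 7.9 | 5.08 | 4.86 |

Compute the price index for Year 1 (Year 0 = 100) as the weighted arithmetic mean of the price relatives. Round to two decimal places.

glass: 15.7 × (7.09/7.57) = 15.7 × 0.936592 = 14.7045
rubber: 44.8 × (2.50/1.73) = 44.8 × 1.445087 = 64.7399
paper pulp: 31.6 × (539.53/415.65) = 31.6 × 1.298039 = 41.0180
cement: 7.9 × (4.86/5.08) = 7.9 × 0.956693 = 7.5579
Index = Σ wᵢ·(p₁ᵢ/p₀ᵢ) = 14.7045 + 64.7399 + 41.0180 + 7.5579 = 128.0203

128.02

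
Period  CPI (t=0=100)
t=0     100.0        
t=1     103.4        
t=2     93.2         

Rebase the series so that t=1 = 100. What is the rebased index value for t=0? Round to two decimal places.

Rebased(t=0) = 100.0 / 103.4 × 100 = 96.7118

96.71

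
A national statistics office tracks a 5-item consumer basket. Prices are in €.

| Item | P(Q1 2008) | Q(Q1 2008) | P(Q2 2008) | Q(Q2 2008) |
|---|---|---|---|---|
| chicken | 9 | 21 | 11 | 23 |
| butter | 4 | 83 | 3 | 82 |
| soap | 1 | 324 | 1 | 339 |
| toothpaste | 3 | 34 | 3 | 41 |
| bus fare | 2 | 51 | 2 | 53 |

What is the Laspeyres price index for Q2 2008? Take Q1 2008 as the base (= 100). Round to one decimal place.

96.1

Laspeyres price index uses base-period quantities as weights.
ΣP(Q2 2008)·Q(Q1 2008) = 11×21 + 3×83 + 1×324 + 3×34 + 2×51 = 231 + 249 + 324 + 102 + 102 = 1008
ΣP(Q1 2008)·Q(Q1 2008) = 9×21 + 4×83 + 1×324 + 3×34 + 2×51 = 189 + 332 + 324 + 102 + 102 = 1049
Index = 1008 / 1049 × 100 = 96.0915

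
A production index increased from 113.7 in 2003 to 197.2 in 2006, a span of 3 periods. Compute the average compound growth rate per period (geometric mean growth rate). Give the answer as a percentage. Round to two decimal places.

20.15%

Growth factor = (197.2/113.7)^(1/3) = (1.734389)^(1/3) = 1.201477
Growth rate = 1.201477 − 1 = 0.201477 = 20.1477%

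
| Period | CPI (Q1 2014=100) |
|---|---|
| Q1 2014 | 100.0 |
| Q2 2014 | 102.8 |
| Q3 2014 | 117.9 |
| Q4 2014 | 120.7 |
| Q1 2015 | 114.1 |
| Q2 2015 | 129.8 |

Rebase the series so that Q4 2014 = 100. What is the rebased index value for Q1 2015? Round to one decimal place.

94.5

Rebased(Q1 2015) = 114.1 / 120.7 × 100 = 94.5319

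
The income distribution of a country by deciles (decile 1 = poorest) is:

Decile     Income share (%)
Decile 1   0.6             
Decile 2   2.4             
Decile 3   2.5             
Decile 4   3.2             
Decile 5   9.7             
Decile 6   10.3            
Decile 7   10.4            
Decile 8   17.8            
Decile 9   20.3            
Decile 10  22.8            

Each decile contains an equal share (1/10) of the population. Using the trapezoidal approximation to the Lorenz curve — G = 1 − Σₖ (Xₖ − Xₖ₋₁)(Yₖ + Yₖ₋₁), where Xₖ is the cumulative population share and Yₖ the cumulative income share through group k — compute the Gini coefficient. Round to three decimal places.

0.424

Cumulative income shares Yₖ: 0.0060, 0.0300, 0.0550, 0.0870, 0.1840, 0.2870, 0.3910, 0.5690, 0.7720, 1.0000
Σ (Xₖ−Xₖ₋₁)(Yₖ+Yₖ₋₁) = (1/10)(0.0060+0.0000) + (1/10)(0.0300+0.0060) + (1/10)(0.0550+0.0300) + (1/10)(0.0870+0.0550) + (1/10)(0.1840+0.0870) + (1/10)(0.2870+0.1840) + (1/10)(0.3910+0.2870) + (1/10)(0.5690+0.3910) + (1/10)(0.7720+0.5690) + (1/10)(1.0000+0.7720)
  = 0.0006 + 0.0036 + 0.0085 + 0.0142 + 0.0271 + 0.0471 + 0.0678 + 0.0960 + 0.1341 + 0.1772 = 0.5762
G = 1 − 0.5762 = 0.4238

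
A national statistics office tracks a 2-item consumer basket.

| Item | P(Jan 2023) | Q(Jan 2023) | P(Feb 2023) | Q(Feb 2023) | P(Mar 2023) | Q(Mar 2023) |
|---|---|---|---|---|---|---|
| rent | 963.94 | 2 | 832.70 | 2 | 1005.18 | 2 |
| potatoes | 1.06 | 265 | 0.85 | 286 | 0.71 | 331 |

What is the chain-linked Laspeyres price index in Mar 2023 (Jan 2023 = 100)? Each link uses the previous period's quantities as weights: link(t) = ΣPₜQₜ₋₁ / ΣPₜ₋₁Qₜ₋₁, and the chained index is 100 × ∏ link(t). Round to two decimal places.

99.27

Link Jan 2023→Feb 2023:
ΣP(Feb 2023)Q(Jan 2023) = 832.70×2 + 0.85×265 = 1665.4 + 225.25 = 1890.65
ΣP(Jan 2023)Q(Jan 2023) = 963.94×2 + 1.06×265 = 1927.88 + 280.9 = 2208.78
link = 1890.65/2208.78 = 0.855970
Link Feb 2023→Mar 2023:
ΣP(Mar 2023)Q(Feb 2023) = 1005.18×2 + 0.71×286 = 2010.36 + 203.06 = 2213.42
ΣP(Feb 2023)Q(Feb 2023) = 832.70×2 + 0.85×286 = 1665.4 + 243.1 = 1908.5
link = 2213.42/1908.5 = 1.159769
Chained index = 100 × 0.855970 × 1.159769 = 99.2728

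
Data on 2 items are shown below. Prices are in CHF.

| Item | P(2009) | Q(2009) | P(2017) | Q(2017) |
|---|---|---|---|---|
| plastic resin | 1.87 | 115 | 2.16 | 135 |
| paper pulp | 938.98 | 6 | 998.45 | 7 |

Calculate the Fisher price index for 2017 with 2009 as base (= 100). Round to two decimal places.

106.67

Laspeyres component (base-period weights):
ΣP(2017)Q(2009) = 2.16×115 + 998.45×6 = 248.4 + 5990.7 = 6239.1
ΣP(2009)Q(2009) = 1.87×115 + 938.98×6 = 215.05 + 5633.88 = 5848.93
L = 6239.1 / 5848.93 × 100 = 106.6708
Paasche component (current-period weights):
ΣP(2017)Q(2017) = 2.16×135 + 998.45×7 = 291.6 + 6989.15 = 7280.75
ΣP(2009)Q(2017) = 1.87×135 + 938.98×7 = 252.45 + 6572.86 = 6825.31
P = 7280.75 / 6825.31 × 100 = 106.6728
Fisher = √(L × P) = √(106.6708 × 106.6728) = 106.6718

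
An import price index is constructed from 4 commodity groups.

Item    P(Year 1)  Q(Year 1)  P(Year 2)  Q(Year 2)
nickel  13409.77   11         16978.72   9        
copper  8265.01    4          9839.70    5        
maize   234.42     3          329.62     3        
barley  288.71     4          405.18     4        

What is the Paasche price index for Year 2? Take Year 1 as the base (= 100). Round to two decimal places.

Paasche price index uses current-period quantities as weights.
ΣP(Year 2)·Q(Year 2) = 16978.72×9 + 9839.70×5 + 329.62×3 + 405.18×4 = 152808.48 + 49198.5 + 988.86 + 1620.72 = 204616.56
ΣP(Year 1)·Q(Year 2) = 13409.77×9 + 8265.01×5 + 234.42×3 + 288.71×4 = 120687.93 + 41325.05 + 703.26 + 1154.84 = 163871.08
Index = 204616.56 / 163871.08 × 100 = 124.8644

124.86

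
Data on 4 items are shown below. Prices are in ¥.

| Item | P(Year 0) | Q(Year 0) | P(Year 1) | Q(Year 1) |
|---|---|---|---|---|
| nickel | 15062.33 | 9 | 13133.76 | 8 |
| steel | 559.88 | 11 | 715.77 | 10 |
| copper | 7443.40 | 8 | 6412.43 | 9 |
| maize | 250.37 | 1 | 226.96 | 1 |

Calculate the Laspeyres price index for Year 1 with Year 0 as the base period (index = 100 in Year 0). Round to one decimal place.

Laspeyres price index uses base-period quantities as weights.
ΣP(Year 1)·Q(Year 0) = 13133.76×9 + 715.77×11 + 6412.43×8 + 226.96×1 = 118203.84 + 7873.47 + 51299.44 + 226.96 = 177603.71
ΣP(Year 0)·Q(Year 0) = 15062.33×9 + 559.88×11 + 7443.40×8 + 250.37×1 = 135560.97 + 6158.68 + 59547.2 + 250.37 = 201517.22
Index = 177603.71 / 201517.22 × 100 = 88.1333

88.1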